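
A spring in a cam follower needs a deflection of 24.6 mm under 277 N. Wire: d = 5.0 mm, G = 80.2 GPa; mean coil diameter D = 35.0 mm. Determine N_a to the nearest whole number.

13

Required rate k = F/δ = 277/24.6 = 11.26 N/mm
N_a = Gd⁴/(8D³k) = (80.2×10³ × 5.0⁴)/(8 × 35.0³ × 11.26)
    = 5.0125e+07 / 3.86224e+06 = 12.98 → 13 coils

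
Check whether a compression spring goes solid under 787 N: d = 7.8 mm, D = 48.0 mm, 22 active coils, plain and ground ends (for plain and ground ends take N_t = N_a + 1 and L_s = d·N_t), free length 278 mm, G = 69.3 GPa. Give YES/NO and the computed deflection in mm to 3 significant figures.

k = Gd⁴/(8D³N_a) = (69.3×10³)(7.8⁴)/(8·48.0³·22) = 13.179 N/mm
N_t = 23; L_s = 7.8·23 = 179.4 mm; δ_solid = L₀ − L_s = 278 − 179.4 = 98.6 mm
δ = F/k = 787/13.179 = 59.717 mm
δ < δ_solid → spring does not go solid

NO, δ = 59.7 mm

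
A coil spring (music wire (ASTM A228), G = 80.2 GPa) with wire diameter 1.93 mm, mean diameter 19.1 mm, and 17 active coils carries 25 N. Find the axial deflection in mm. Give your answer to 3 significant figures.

k = Gd⁴/(8D³N_a) = (80.2×10³)(1.93⁴)/(8·19.1³·17) = 1.1743 N/mm
δ = F/k = 25 / 1.1743 = 21.29 mm

21.3 mm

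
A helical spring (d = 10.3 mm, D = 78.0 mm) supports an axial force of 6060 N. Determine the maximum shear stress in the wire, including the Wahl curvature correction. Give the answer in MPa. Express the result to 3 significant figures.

Spring index C = D/d = 78.0/10.3 = 7.5728
K_W = (4C−1)/(4C−4) + 0.615/C = 29.291/26.291 + 0.0812 = 1.1953
τ₀ = 8FD/(πd³) = 8·6060·78.0/(π·10.3³) = 3.78144e+06/3432.9 = 1101.5 MPa
τ_max = K·τ₀ = 1.1953 × 1101.5 = 1316.7 MPa

1320 MPa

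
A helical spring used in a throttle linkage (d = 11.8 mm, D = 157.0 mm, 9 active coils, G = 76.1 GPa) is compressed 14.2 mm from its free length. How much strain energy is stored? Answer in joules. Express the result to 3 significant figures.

0.534 J

k = Gd⁴/(8D³N_a) = (76.1×10³)(11.8⁴)/(8·157.0³·9) = 5.2952 N/mm
U = ½kδ² = 0.5 × 5.2952 × 14.2² = 533.86 N·mm = 0.53386 J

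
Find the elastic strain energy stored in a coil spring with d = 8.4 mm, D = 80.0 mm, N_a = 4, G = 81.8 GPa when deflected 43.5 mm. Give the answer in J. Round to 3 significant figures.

k = Gd⁴/(8D³N_a) = (81.8×10³)(8.4⁴)/(8·80.0³·4) = 24.857 N/mm
U = ½kδ² = 0.5 × 24.857 × 43.5² = 23518 N·mm = 23.518 J

23.5 J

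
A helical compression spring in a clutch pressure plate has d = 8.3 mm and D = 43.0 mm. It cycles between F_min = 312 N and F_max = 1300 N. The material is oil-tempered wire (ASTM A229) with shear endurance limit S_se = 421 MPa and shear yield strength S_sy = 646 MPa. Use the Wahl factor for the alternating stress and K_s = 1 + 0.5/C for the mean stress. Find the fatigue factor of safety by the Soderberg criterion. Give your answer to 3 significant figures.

C = D/d = 43.0/8.3 = 5.1807; K_W = (4C−1)/(4C−4)+0.615/C = 1.2981; K_s = 1+0.5/C = 1.0965
F_a = (F_max−F_min)/2 = 494 N; F_m = (F_max+F_min)/2 = 806 N
τ_a = K_W·8F_aD/(πd³) = 1.2981 × 94.602 = 122.8 MPa
τ_m = K_s·8F_mD/(πd³) = 1.0965 × 154.35 = 169.25 MPa
Soderberg: 1/n_f = τ_a/S_se + τ_m/S_sy = 122.8/421 + 169.25/646 = 0.29169 + 0.26199 = 0.55369
n_f = 1/0.55369 = 1.806

1.81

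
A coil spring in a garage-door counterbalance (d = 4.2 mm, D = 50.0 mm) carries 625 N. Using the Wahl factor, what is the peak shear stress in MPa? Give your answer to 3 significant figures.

Spring index C = D/d = 50.0/4.2 = 11.9048
K_W = (4C−1)/(4C−4) + 0.615/C = 46.619/43.619 + 0.0517 = 1.1204
τ₀ = 8FD/(πd³) = 8·625·50.0/(π·4.2³) = 250000/232.75 = 1074.1 MPa
τ_max = K·τ₀ = 1.1204 × 1074.1 = 1203.5 MPa

1200 MPa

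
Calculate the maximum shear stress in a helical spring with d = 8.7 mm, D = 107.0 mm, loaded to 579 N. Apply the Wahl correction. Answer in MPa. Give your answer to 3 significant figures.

267 MPa

Spring index C = D/d = 107.0/8.7 = 12.2989
K_W = (4C−1)/(4C−4) + 0.615/C = 48.195/45.195 + 0.0500 = 1.1164
τ₀ = 8FD/(πd³) = 8·579·107.0/(π·8.7³) = 495624/2068.7 = 239.58 MPa
τ_max = K·τ₀ = 1.1164 × 239.58 = 267.46 MPa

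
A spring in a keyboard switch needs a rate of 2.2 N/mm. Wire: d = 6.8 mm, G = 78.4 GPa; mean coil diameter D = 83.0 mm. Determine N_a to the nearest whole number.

17

N_a = Gd⁴/(8D³k) = (78.4×10³ × 6.8⁴)/(8 × 83.0³ × 2.2)
    = 1.6763e+08 / 1.00635e+07 = 16.66 → 17 coils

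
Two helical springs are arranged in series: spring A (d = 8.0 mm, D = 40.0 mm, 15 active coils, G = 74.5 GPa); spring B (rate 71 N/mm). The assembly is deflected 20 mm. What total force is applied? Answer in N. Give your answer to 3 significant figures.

k_A = Gd⁴/(8D³N_a) = (74.5×10³)(8.0⁴)/(8·40.0³·15) = 39.733 N/mm
Series: 1/k_eq = 1/39.733 + 1/71 = 0.039252; k_eq = 25.476 N/mm
F = k_eq·δ = 25.476·20 = 509.52 N

510 N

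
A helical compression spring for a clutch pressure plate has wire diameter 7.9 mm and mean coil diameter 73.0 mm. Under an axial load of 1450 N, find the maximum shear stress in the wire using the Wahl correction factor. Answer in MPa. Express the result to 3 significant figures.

Spring index C = D/d = 73.0/7.9 = 9.2405
K_W = (4C−1)/(4C−4) + 0.615/C = 35.962/32.962 + 0.0666 = 1.1576
τ₀ = 8FD/(πd³) = 8·1450·73.0/(π·7.9³) = 846800/1548.9 = 546.7 MPa
τ_max = K·τ₀ = 1.1576 × 546.7 = 632.84 MPa

633 MPa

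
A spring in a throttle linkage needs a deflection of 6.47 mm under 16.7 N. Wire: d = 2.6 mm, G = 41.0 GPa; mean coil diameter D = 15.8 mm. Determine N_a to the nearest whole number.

Required rate k = F/δ = 16.7/6.47 = 2.5811 N/mm
N_a = Gd⁴/(8D³k) = (41.0×10³ × 2.6⁴)/(8 × 15.8³ × 2.5811)
    = 1.8736e+06 / 81446.7 = 23 → 23 coils

23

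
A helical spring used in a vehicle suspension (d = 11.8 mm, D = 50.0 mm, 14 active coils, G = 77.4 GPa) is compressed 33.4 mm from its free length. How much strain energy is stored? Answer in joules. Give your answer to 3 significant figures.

k = Gd⁴/(8D³N_a) = (77.4×10³)(11.8⁴)/(8·50.0³·14) = 107.19 N/mm
U = ½kδ² = 0.5 × 107.19 × 33.4² = 59787 N·mm = 59.787 J

59.8 J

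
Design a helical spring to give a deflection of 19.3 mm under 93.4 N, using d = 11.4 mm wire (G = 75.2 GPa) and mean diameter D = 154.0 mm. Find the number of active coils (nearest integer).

9

Required rate k = F/δ = 93.4/19.3 = 4.8394 N/mm
N_a = Gd⁴/(8D³k) = (75.2×10³ × 11.4⁴)/(8 × 154.0³ × 4.8394)
    = 1.2701e+09 / 1.41397e+08 = 8.982 → 9 coils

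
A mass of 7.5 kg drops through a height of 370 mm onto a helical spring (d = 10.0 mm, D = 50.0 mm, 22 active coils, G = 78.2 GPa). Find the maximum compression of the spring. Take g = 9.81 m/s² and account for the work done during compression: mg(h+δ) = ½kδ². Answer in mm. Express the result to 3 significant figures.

k = Gd⁴/(8D³N_a) = (78.2×10³)(10.0⁴)/(8·50.0³·22) = 35.545 N/mm
W = mg = 7.5 × 9.81 = 73.575 N
½kδ² − Wδ − Wh = 0 → δ = (W + √(W² + 2kWh))/k
δ = (73.575 + √(5413.3 + 1.93529e+06))/35.545 = (73.575 + 1393.1)/35.545 = 41.262 mm

41.3 mm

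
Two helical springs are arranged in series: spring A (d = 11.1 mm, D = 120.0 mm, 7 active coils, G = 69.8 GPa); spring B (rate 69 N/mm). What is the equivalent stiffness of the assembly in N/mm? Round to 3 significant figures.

k_A = Gd⁴/(8D³N_a) = (69.8×10³)(11.1⁴)/(8·120.0³·7) = 10.95 N/mm
Series: 1/k_eq = 1/10.95 + 1/69 = 0.10582; k_eq = 9.4503 N/mm

9.45 N/mm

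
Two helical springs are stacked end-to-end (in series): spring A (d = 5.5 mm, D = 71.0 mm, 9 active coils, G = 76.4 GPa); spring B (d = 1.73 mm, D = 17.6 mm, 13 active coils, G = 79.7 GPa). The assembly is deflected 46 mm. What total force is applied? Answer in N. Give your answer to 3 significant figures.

39.6 N

k_A = Gd⁴/(8D³N_a) = (76.4×10³)(5.5⁴)/(8·71.0³·9) = 2.7129 N/mm
k_B = Gd⁴/(8D³N_a) = (79.7×10³)(1.73⁴)/(8·17.6³·13) = 1.2591 N/mm
Series: 1/k_eq = 1/2.7129 + 1/1.2591 = 1.1628; k_eq = 0.85999 N/mm
F = k_eq·δ = 0.85999·46 = 39.56 N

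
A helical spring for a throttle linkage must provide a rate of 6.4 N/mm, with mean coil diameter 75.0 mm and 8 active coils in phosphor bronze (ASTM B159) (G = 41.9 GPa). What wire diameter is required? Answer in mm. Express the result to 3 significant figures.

8.01 mm

d = (8D³N_a·k / G)^(1/4) = (8·75.0³·8·6.4 / (41.9×10³))^0.25
  = (4124.1)^0.25 = 8.0137 mm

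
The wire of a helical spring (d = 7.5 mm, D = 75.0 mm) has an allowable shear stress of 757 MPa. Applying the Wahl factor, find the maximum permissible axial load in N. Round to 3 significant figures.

C = D/d = 75.0/7.5 = 10.0000
K_W = (4C−1)/(4C−4) + 0.615/C = 39.000/36.000 + 0.0615 = 1.1448
τ_max = K·8FD/(πd³) → F_max = τ_allow·πd³/(8DK)
F_max = 757·π·7.5³/(8·75.0·1.1448) = 1.0033e+06/686.9 = 1460.6 N

1460 N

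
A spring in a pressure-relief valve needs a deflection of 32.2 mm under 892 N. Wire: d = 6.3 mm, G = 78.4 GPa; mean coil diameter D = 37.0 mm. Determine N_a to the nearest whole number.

Required rate k = F/δ = 892/32.2 = 27.702 N/mm
N_a = Gd⁴/(8D³k) = (78.4×10³ × 6.3⁴)/(8 × 37.0³ × 27.702)
    = 1.23503e+08 / 1.12255e+07 = 11 → 11 coils

11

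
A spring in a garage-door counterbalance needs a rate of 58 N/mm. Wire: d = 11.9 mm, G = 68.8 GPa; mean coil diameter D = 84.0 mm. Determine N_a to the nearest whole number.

5

N_a = Gd⁴/(8D³k) = (68.8×10³ × 11.9⁴)/(8 × 84.0³ × 58)
    = 1.37967e+09 / 2.75015e+08 = 5.017 → 5 coils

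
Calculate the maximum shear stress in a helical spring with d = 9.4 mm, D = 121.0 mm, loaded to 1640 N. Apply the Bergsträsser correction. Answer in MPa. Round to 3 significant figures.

Spring index C = D/d = 121.0/9.4 = 12.8723
K_B = (4C+2)/(4C−3) = 53.489/48.489 = 1.1031
τ₀ = 8FD/(πd³) = 8·1640·121.0/(π·9.4³) = 1.58752e+06/2609.4 = 608.4 MPa
τ_max = K·τ₀ = 1.1031 × 608.4 = 671.13 MPa

671 MPa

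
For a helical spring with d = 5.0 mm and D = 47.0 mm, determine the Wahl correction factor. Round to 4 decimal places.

1.1547

C = D/d = 47.0/5.0 = 9.4000
K_W = (4C−1)/(4C−4) + 0.615/C = 36.600/33.600 + 0.0654 = 1.1547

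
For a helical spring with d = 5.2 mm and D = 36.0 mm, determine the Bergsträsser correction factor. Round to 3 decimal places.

C = D/d = 36.0/5.2 = 6.9231
K_B = (4C+2)/(4C−3) = 29.692/24.692 = 1.2025

1.202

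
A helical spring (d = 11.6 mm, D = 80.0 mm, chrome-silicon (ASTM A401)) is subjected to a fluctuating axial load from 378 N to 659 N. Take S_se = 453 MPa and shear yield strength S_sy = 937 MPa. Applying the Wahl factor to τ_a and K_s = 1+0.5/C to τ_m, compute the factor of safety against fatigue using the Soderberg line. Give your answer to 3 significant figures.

7.89

C = D/d = 80.0/11.6 = 6.8966; K_W = (4C−1)/(4C−4)+0.615/C = 1.2164; K_s = 1+0.5/C = 1.0725
F_a = (F_max−F_min)/2 = 140.5 N; F_m = (F_max+F_min)/2 = 518.5 N
τ_a = K_W·8F_aD/(πd³) = 1.2164 × 18.337 = 22.305 MPa
τ_m = K_s·8F_mD/(πd³) = 1.0725 × 67.671 = 72.578 MPa
Soderberg: 1/n_f = τ_a/S_se + τ_m/S_sy = 22.305/453 + 72.578/937 = 0.04924 + 0.07746 = 0.1267
n_f = 1/0.1267 = 7.893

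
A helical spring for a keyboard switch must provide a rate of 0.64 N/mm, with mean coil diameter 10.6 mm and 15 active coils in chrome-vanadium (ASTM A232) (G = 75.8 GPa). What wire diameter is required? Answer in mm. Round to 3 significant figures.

1.05 mm

d = (8D³N_a·k / G)^(1/4) = (8·10.6³·15·0.64 / (75.8×10³))^0.25
  = (1.2067)^0.25 = 1.0481 mm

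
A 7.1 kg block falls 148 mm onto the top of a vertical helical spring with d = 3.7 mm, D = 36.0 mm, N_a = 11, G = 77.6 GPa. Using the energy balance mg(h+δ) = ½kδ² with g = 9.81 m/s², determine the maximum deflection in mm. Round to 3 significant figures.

k = Gd⁴/(8D³N_a) = (77.6×10³)(3.7⁴)/(8·36.0³·11) = 3.5422 N/mm
W = mg = 7.1 × 9.81 = 69.651 N
½kδ² − Wδ − Wh = 0 → δ = (W + √(W² + 2kWh))/k
δ = (69.651 + √(4851.3 + 73029.4))/3.5422 = (69.651 + 279.07)/3.5422 = 98.447 mm

98.4 mm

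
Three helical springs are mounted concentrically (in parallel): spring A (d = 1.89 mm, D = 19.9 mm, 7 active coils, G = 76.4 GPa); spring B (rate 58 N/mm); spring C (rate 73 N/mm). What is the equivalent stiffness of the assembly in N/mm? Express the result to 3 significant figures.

k_A = Gd⁴/(8D³N_a) = (76.4×10³)(1.89⁴)/(8·19.9³·7) = 2.209 N/mm
Parallel: k_eq = 2.209 + 58 + 73 = 133.21 N/mm

133 N/mm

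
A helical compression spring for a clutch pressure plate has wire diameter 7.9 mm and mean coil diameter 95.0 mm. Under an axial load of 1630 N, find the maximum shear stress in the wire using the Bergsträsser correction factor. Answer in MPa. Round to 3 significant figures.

Spring index C = D/d = 95.0/7.9 = 12.0253
K_B = (4C+2)/(4C−3) = 50.101/45.101 = 1.1109
τ₀ = 8FD/(πd³) = 8·1630·95.0/(π·7.9³) = 1.2388e+06/1548.9 = 799.78 MPa
τ_max = K·τ₀ = 1.1109 × 799.78 = 888.44 MPa

888 MPa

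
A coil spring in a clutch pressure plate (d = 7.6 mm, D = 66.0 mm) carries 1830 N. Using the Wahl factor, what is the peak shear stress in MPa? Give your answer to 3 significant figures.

Spring index C = D/d = 66.0/7.6 = 8.6842
K_W = (4C−1)/(4C−4) + 0.615/C = 33.737/30.737 + 0.0708 = 1.1684
τ₀ = 8FD/(πd³) = 8·1830·66.0/(π·7.6³) = 966240/1379.1 = 700.64 MPa
τ_max = K·τ₀ = 1.1684 × 700.64 = 818.64 MPa

819 MPa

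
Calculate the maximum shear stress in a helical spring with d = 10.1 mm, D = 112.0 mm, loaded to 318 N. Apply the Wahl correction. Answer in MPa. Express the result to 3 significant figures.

Spring index C = D/d = 112.0/10.1 = 11.0891
K_W = (4C−1)/(4C−4) + 0.615/C = 43.356/40.356 + 0.0555 = 1.1298
τ₀ = 8FD/(πd³) = 8·318·112.0/(π·10.1³) = 284928/3236.8 = 88.028 MPa
τ_max = K·τ₀ = 1.1298 × 88.028 = 99.454 MPa

99.5 MPa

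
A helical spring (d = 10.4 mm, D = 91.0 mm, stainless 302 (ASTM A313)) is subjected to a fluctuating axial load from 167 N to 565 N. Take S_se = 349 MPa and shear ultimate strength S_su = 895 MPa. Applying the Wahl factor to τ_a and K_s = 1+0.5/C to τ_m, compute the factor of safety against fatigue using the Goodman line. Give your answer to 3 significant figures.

4.42

C = D/d = 91.0/10.4 = 8.7500; K_W = (4C−1)/(4C−4)+0.615/C = 1.1671; K_s = 1+0.5/C = 1.0571
F_a = (F_max−F_min)/2 = 199 N; F_m = (F_max+F_min)/2 = 366 N
τ_a = K_W·8F_aD/(πd³) = 1.1671 × 40.995 = 47.844 MPa
τ_m = K_s·8F_mD/(πd³) = 1.0571 × 75.398 = 79.707 MPa
Goodman: 1/n_f = τ_a/S_se + τ_m/S_su = 47.844/349 + 79.707/895 = 0.13709 + 0.08906 = 0.22615
n_f = 1/0.22615 = 4.422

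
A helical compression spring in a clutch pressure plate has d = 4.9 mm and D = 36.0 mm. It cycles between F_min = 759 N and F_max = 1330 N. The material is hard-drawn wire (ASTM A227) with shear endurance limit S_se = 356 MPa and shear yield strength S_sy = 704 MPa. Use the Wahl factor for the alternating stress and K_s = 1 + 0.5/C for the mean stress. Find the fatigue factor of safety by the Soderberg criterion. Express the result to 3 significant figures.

C = D/d = 36.0/4.9 = 7.3469; K_W = (4C−1)/(4C−4)+0.615/C = 1.2019; K_s = 1+0.5/C = 1.0681
F_a = (F_max−F_min)/2 = 285.5 N; F_m = (F_max+F_min)/2 = 1044.5 N
τ_a = K_W·8F_aD/(πd³) = 1.2019 × 222.46 = 267.37 MPa
τ_m = K_s·8F_mD/(πd³) = 1.0681 × 813.88 = 869.27 MPa
Soderberg: 1/n_f = τ_a/S_se + τ_m/S_sy = 267.37/356 + 869.27/704 = 0.75105 + 1.23476 = 1.9858
n_f = 1/1.9858 = 0.5036

0.504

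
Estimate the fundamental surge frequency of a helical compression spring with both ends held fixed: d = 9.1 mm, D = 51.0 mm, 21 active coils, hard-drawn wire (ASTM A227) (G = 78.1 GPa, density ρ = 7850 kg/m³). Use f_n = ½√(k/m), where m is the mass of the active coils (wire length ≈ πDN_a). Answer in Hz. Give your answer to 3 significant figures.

k = Gd⁴/(8D³N_a) = (78.1×10³)(9.1⁴)/(8·51.0³·21) = 24.032 N/mm = 24032 N/m
Wire length L = πDN_a = π·51.0·21 = 3364.6 mm
m = ρ·(πd²/4)·L = 7850 × 65.039×10⁻⁶ m² × 3.3646 m = 1.7178 kg
f_n = ½√(k/m) = 0.5·√(24032/1.7178) = 0.5·√(13990) = 59.139 Hz

59.1 Hz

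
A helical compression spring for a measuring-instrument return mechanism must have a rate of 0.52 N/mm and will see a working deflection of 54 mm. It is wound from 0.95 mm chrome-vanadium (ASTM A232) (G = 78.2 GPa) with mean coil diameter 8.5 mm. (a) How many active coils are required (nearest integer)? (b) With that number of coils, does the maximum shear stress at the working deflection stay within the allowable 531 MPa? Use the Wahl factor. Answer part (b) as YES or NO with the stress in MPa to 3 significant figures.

N_a = Gd⁴/(8D³k) = (78.2×10³)(0.95⁴)/(8·8.5³·0.52) = 24.93 → N_a = 25
Actual rate k = Gd⁴/(8D³·25) = 0.51858 N/mm
Working load F = kδ = 0.51858·54 = 28.003 N
C = 8.5/0.95 = 8.9474; K_W = (4C−1)/(4C−4)+0.615/C = 1.1631
τ_max = K_W·8FD/(πd³) = 1.1631·706.96 = 822.27 MPa
τ_max > 531 MPa → exceeds allowable

(a) 25 coils; (b) NO, τ_max = 822 MPa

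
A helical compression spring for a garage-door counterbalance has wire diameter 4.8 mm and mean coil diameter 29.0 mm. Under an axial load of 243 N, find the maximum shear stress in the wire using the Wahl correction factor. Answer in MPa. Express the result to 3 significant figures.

Spring index C = D/d = 29.0/4.8 = 6.0417
K_W = (4C−1)/(4C−4) + 0.615/C = 23.167/20.167 + 0.1018 = 1.2506
τ₀ = 8FD/(πd³) = 8·243·29.0/(π·4.8³) = 56376/347.44 = 162.26 MPa
τ_max = K·τ₀ = 1.2506 × 162.26 = 202.92 MPa

203 MPa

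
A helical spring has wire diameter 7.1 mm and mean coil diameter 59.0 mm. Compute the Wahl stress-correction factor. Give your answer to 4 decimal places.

C = D/d = 59.0/7.1 = 8.3099
K_W = (4C−1)/(4C−4) + 0.615/C = 32.239/29.239 + 0.0740 = 1.1766

1.1766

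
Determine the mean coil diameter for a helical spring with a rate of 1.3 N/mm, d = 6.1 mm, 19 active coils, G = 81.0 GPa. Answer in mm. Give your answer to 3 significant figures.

82.8 mm

D = (Gd⁴/(8N_a·k))^(1/3) = (81.0×10³·6.1⁴/(8·19·1.3))^(1/3)
  = (567567)^(1/3) = 82.7953 mm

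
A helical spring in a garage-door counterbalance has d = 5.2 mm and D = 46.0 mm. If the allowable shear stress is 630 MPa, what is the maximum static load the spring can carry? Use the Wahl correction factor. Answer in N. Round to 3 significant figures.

C = D/d = 46.0/5.2 = 8.8462
K_W = (4C−1)/(4C−4) + 0.615/C = 34.385/31.385 + 0.0695 = 1.1651
τ_max = K·8FD/(πd³) → F_max = τ_allow·πd³/(8DK)
F_max = 630·π·5.2³/(8·46.0·1.1651) = 2.7829e+05/428.76 = 649.06 N

649 N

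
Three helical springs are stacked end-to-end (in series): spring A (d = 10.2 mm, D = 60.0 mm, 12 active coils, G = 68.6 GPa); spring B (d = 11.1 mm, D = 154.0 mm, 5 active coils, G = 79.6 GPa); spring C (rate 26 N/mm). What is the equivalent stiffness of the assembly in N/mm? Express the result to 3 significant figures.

5.34 N/mm

k_A = Gd⁴/(8D³N_a) = (68.6×10³)(10.2⁴)/(8·60.0³·12) = 35.81 N/mm
k_B = Gd⁴/(8D³N_a) = (79.6×10³)(11.1⁴)/(8·154.0³·5) = 8.2715 N/mm
Series: 1/k_eq = 1/35.81 + 1/8.2715 + 1/26 = 0.18728; k_eq = 5.3395 N/mm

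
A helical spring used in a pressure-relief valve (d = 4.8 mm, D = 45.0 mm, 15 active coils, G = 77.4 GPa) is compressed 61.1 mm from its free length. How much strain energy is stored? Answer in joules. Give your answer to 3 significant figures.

k = Gd⁴/(8D³N_a) = (77.4×10³)(4.8⁴)/(8·45.0³·15) = 3.7574 N/mm
U = ½kδ² = 0.5 × 3.7574 × 61.1² = 7013.6 N·mm = 7.0136 J

7.01 J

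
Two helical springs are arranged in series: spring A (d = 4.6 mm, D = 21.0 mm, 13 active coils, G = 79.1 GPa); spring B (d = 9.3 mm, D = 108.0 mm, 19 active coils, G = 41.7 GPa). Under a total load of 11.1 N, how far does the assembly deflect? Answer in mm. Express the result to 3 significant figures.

k_A = Gd⁴/(8D³N_a) = (79.1×10³)(4.6⁴)/(8·21.0³·13) = 36.772 N/mm
k_B = Gd⁴/(8D³N_a) = (41.7×10³)(9.3⁴)/(8·108.0³·19) = 1.6291 N/mm
Series: 1/k_eq = 1/36.772 + 1/1.6291 = 0.64102; k_eq = 1.56 N/mm
δ = F/k_eq = 11.1/1.56 = 7.1154 mm

7.12 mm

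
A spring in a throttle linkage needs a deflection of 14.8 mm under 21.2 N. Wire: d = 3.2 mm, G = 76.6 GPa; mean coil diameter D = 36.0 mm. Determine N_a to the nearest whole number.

15

Required rate k = F/δ = 21.2/14.8 = 1.4324 N/mm
N_a = Gd⁴/(8D³k) = (76.6×10³ × 3.2⁴)/(8 × 36.0³ × 1.4324)
    = 8.03209e+06 / 534653 = 15.02 → 15 coils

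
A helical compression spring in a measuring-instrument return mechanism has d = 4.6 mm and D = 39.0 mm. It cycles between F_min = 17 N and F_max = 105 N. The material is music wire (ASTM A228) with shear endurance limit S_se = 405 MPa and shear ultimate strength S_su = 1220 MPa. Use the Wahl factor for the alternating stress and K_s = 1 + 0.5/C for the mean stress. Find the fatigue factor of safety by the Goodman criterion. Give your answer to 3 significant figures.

C = D/d = 39.0/4.6 = 8.4783; K_W = (4C−1)/(4C−4)+0.615/C = 1.1728; K_s = 1+0.5/C = 1.0590
F_a = (F_max−F_min)/2 = 44 N; F_m = (F_max+F_min)/2 = 61 N
τ_a = K_W·8F_aD/(πd³) = 1.1728 × 44.894 = 52.652 MPa
τ_m = K_s·8F_mD/(πd³) = 1.0590 × 62.239 = 65.909 MPa
Goodman: 1/n_f = τ_a/S_se + τ_m/S_su = 52.652/405 + 65.909/1220 = 0.13001 + 0.05402 = 0.18403
n_f = 1/0.18403 = 5.434

5.43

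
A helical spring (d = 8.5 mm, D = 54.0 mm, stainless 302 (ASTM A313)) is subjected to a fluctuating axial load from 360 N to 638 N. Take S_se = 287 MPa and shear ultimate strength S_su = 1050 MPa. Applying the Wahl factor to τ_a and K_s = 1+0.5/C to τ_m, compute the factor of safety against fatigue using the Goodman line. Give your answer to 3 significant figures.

4.02

C = D/d = 54.0/8.5 = 6.3529; K_W = (4C−1)/(4C−4)+0.615/C = 1.2369; K_s = 1+0.5/C = 1.0787
F_a = (F_max−F_min)/2 = 139 N; F_m = (F_max+F_min)/2 = 499 N
τ_a = K_W·8F_aD/(πd³) = 1.2369 × 31.124 = 38.497 MPa
τ_m = K_s·8F_mD/(πd³) = 1.0787 × 111.73 = 120.53 MPa
Goodman: 1/n_f = τ_a/S_se + τ_m/S_su = 38.497/287 + 120.53/1050 = 0.13414 + 0.11479 = 0.24892
n_f = 1/0.24892 = 4.017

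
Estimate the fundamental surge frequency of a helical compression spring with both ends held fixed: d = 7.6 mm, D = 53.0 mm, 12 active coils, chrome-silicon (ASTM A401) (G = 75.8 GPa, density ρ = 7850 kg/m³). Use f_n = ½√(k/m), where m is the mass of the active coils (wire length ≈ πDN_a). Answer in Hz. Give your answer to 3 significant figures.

78.8 Hz

k = Gd⁴/(8D³N_a) = (75.8×10³)(7.6⁴)/(8·53.0³·12) = 17.694 N/mm = 17694 N/m
Wire length L = πDN_a = π·53.0·12 = 1998.1 mm
m = ρ·(πd²/4)·L = 7850 × 45.365×10⁻⁶ m² × 1.9981 m = 0.71153 kg
f_n = ½√(k/m) = 0.5·√(17694/0.71153) = 0.5·√(24867) = 78.847 Hz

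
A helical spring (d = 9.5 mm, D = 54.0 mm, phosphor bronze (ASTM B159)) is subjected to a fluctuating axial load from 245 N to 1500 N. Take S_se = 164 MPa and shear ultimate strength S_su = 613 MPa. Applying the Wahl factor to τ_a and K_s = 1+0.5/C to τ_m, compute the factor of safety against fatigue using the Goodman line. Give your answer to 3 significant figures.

C = D/d = 54.0/9.5 = 5.6842; K_W = (4C−1)/(4C−4)+0.615/C = 1.2683; K_s = 1+0.5/C = 1.0880
F_a = (F_max−F_min)/2 = 627.5 N; F_m = (F_max+F_min)/2 = 872.5 N
τ_a = K_W·8F_aD/(πd³) = 1.2683 × 100.64 = 127.64 MPa
τ_m = K_s·8F_mD/(πd³) = 1.0880 × 139.94 = 152.24 MPa
Goodman: 1/n_f = τ_a/S_se + τ_m/S_su = 127.64/164 + 152.24/613 = 0.77832 + 0.24836 = 1.0267
n_f = 1/1.0267 = 0.974

0.974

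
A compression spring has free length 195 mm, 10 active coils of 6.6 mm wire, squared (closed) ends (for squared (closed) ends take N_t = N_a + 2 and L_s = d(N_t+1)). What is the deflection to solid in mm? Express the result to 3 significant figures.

N_t = 12; L_s = 6.6·13 = 85.8 mm
δ_solid = L₀ − L_s = 195 − 85.8 = 109.2 mm

109 mm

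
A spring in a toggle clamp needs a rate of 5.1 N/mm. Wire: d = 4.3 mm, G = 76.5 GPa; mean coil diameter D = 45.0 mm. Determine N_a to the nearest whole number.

N_a = Gd⁴/(8D³k) = (76.5×10³ × 4.3⁴)/(8 × 45.0³ × 5.1)
    = 2.61538e+07 / 3.7179e+06 = 7.035 → 7 coils

7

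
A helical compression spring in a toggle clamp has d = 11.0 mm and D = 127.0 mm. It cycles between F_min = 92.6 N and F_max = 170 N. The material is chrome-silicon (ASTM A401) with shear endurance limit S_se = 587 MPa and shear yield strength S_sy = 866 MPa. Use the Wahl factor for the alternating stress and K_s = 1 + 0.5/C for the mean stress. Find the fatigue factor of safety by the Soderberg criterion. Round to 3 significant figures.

17.7

C = D/d = 127.0/11.0 = 11.5455; K_W = (4C−1)/(4C−4)+0.615/C = 1.1244; K_s = 1+0.5/C = 1.0433
F_a = (F_max−F_min)/2 = 38.7 N; F_m = (F_max+F_min)/2 = 131.3 N
τ_a = K_W·8F_aD/(πd³) = 1.1244 × 9.4032 = 10.573 MPa
τ_m = K_s·8F_mD/(πd³) = 1.0433 × 31.903 = 33.285 MPa
Soderberg: 1/n_f = τ_a/S_se + τ_m/S_sy = 10.573/587 + 33.285/866 = 0.01801 + 0.03843 = 0.056447
n_f = 1/0.056447 = 17.72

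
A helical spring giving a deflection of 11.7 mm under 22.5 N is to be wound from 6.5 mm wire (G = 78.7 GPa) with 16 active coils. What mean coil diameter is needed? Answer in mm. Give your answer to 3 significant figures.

82.9 mm

Required rate k = F/δ = 22.5/11.7 = 1.9231 N/mm
D = (Gd⁴/(8N_a·k))^(1/3) = (78.7×10³·6.5⁴/(8·16·1.9231))^(1/3)
  = (570718)^(1/3) = 82.9482 mm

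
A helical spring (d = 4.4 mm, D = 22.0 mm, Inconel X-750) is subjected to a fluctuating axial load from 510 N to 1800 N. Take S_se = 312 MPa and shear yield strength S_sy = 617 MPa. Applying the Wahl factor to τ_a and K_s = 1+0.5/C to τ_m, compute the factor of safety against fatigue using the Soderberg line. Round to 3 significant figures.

0.319

C = D/d = 22.0/4.4 = 5.0000; K_W = (4C−1)/(4C−4)+0.615/C = 1.3105; K_s = 1+0.5/C = 1.1000
F_a = (F_max−F_min)/2 = 645 N; F_m = (F_max+F_min)/2 = 1155 N
τ_a = K_W·8F_aD/(πd³) = 1.3105 × 424.19 = 555.91 MPa
τ_m = K_s·8F_mD/(πd³) = 1.1000 × 759.6 = 835.56 MPa
Soderberg: 1/n_f = τ_a/S_se + τ_m/S_sy = 555.91/312 + 835.56/617 = 1.78175 + 1.35424 = 3.136
n_f = 1/3.136 = 0.3189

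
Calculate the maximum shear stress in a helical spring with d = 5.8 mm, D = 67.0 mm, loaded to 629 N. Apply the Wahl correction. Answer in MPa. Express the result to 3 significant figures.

618 MPa

Spring index C = D/d = 67.0/5.8 = 11.5517
K_W = (4C−1)/(4C−4) + 0.615/C = 45.207/42.207 + 0.0532 = 1.1243
τ₀ = 8FD/(πd³) = 8·629·67.0/(π·5.8³) = 337144/612.96 = 550.02 MPa
τ_max = K·τ₀ = 1.1243 × 550.02 = 618.4 MPa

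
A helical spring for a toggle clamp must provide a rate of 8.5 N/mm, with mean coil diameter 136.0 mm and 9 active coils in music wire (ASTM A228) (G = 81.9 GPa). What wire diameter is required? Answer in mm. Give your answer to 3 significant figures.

d = (8D³N_a·k / G)^(1/4) = (8·136.0³·9·8.5 / (81.9×10³))^0.25
  = (18797)^0.25 = 11.7090 mm

11.7 mm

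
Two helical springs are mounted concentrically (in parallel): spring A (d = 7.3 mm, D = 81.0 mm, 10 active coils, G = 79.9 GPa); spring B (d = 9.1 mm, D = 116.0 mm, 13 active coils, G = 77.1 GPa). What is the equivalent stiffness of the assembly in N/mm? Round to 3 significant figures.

8.59 N/mm

k_A = Gd⁴/(8D³N_a) = (79.9×10³)(7.3⁴)/(8·81.0³·10) = 5.337 N/mm
k_B = Gd⁴/(8D³N_a) = (77.1×10³)(9.1⁴)/(8·116.0³·13) = 3.257 N/mm
Parallel: k_eq = 5.337 + 3.257 = 8.5939 N/mm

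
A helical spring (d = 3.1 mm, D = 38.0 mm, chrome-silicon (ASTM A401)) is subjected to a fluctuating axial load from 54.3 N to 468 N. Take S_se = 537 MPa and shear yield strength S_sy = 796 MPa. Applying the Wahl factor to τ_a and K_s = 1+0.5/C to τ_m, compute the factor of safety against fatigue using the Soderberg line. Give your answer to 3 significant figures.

0.399

C = D/d = 38.0/3.1 = 12.2581; K_W = (4C−1)/(4C−4)+0.615/C = 1.1168; K_s = 1+0.5/C = 1.0408
F_a = (F_max−F_min)/2 = 206.85 N; F_m = (F_max+F_min)/2 = 261.15 N
τ_a = K_W·8F_aD/(πd³) = 1.1168 × 671.88 = 750.35 MPa
τ_m = K_s·8F_mD/(πd³) = 1.0408 × 848.26 = 882.86 MPa
Soderberg: 1/n_f = τ_a/S_se + τ_m/S_sy = 750.35/537 + 882.86/796 = 1.39731 + 1.10912 = 2.5064
n_f = 1/2.5064 = 0.399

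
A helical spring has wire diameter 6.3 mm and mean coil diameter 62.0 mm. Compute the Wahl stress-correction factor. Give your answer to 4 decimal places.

C = D/d = 62.0/6.3 = 9.8413
K_W = (4C−1)/(4C−4) + 0.615/C = 38.365/35.365 + 0.0625 = 1.1473

1.1473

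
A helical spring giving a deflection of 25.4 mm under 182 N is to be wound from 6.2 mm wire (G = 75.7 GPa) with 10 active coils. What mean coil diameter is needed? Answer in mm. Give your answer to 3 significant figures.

58.0 mm

Required rate k = F/δ = 182/25.4 = 7.1654 N/mm
D = (Gd⁴/(8N_a·k))^(1/3) = (75.7×10³·6.2⁴/(8·10·7.1654))^(1/3)
  = (195135)^(1/3) = 58.0023 mm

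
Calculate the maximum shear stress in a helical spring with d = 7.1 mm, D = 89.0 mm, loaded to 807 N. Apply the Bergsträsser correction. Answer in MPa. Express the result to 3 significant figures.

565 MPa

Spring index C = D/d = 89.0/7.1 = 12.5352
K_B = (4C+2)/(4C−3) = 52.141/47.141 = 1.1061
τ₀ = 8FD/(πd³) = 8·807·89.0/(π·7.1³) = 574584/1124.4 = 511.01 MPa
τ_max = K·τ₀ = 1.1061 × 511.01 = 565.21 MPa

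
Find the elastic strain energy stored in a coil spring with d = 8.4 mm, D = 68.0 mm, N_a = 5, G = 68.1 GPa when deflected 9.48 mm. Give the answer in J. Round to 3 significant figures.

1.21 J

k = Gd⁴/(8D³N_a) = (68.1×10³)(8.4⁴)/(8·68.0³·5) = 26.957 N/mm
U = ½kδ² = 0.5 × 26.957 × 9.48² = 1211.3 N·mm = 1.2113 J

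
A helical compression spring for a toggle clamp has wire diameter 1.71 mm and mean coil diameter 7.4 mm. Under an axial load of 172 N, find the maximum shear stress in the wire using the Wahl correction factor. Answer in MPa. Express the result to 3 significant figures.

886 MPa

Spring index C = D/d = 7.4/1.71 = 4.3275
K_W = (4C−1)/(4C−4) + 0.615/C = 16.310/13.310 + 0.1421 = 1.3675
τ₀ = 8FD/(πd³) = 8·172·7.4/(π·1.71³) = 10182.4/15.709 = 648.2 MPa
τ_max = K·τ₀ = 1.3675 × 648.2 = 886.43 MPa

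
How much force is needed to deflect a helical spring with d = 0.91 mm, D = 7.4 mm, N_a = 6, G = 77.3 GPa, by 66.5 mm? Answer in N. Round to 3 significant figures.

181 N

k = Gd⁴/(8D³N_a) = (77.3×10³)(0.91⁴)/(8·7.4³·6) = 2.7253 N/mm
F = k·δ = 2.7253 × 66.5 = 181.23 N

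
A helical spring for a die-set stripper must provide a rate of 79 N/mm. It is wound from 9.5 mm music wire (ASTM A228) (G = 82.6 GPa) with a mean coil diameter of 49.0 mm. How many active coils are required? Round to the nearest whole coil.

9

N_a = Gd⁴/(8D³k) = (82.6×10³ × 9.5⁴)/(8 × 49.0³ × 79)
    = 6.72782e+08 / 7.43542e+07 = 9.048 → 9 coils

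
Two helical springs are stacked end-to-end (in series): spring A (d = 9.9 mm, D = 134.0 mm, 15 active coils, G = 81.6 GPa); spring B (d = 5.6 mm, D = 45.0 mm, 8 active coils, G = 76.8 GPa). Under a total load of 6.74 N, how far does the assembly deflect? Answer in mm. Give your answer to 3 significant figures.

k_A = Gd⁴/(8D³N_a) = (81.6×10³)(9.9⁴)/(8·134.0³·15) = 2.7148 N/mm
k_B = Gd⁴/(8D³N_a) = (76.8×10³)(5.6⁴)/(8·45.0³·8) = 12.951 N/mm
Series: 1/k_eq = 1/2.7148 + 1/12.951 = 0.44557; k_eq = 2.2443 N/mm
δ = F/k_eq = 6.74/2.2443 = 3.0031 mm

3.00 mm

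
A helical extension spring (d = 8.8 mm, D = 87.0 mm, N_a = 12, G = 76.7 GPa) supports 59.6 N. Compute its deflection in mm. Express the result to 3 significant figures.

k = Gd⁴/(8D³N_a) = (76.7×10³)(8.8⁴)/(8·87.0³·12) = 7.2761 N/mm
δ = F/k = 59.6 / 7.2761 = 8.1912 mm

8.19 mm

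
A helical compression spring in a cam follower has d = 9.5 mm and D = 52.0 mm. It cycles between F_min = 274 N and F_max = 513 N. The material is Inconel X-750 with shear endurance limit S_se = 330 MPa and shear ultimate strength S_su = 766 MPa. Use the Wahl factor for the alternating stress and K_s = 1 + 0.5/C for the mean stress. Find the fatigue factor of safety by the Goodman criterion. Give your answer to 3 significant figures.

C = D/d = 52.0/9.5 = 5.4737; K_W = (4C−1)/(4C−4)+0.615/C = 1.2800; K_s = 1+0.5/C = 1.0913
F_a = (F_max−F_min)/2 = 119.5 N; F_m = (F_max+F_min)/2 = 393.5 N
τ_a = K_W·8F_aD/(πd³) = 1.2800 × 18.456 = 23.624 MPa
τ_m = K_s·8F_mD/(πd³) = 1.0913 × 60.774 = 66.325 MPa
Goodman: 1/n_f = τ_a/S_se + τ_m/S_su = 23.624/330 + 66.325/766 = 0.07159 + 0.08659 = 0.15817
n_f = 1/0.15817 = 6.322

6.32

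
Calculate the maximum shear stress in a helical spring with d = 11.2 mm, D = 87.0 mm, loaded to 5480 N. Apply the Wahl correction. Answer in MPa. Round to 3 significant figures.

1030 MPa

Spring index C = D/d = 87.0/11.2 = 7.7679
K_W = (4C−1)/(4C−4) + 0.615/C = 30.071/27.071 + 0.0792 = 1.1900
τ₀ = 8FD/(πd³) = 8·5480·87.0/(π·11.2³) = 3.81408e+06/4413.7 = 864.14 MPa
τ_max = K·τ₀ = 1.1900 × 864.14 = 1028.3 MPa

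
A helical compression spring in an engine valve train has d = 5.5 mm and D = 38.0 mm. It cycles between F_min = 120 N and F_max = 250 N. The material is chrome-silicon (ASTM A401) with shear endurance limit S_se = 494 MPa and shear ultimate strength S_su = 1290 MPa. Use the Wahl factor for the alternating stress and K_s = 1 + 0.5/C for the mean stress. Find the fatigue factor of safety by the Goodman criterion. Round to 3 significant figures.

C = D/d = 38.0/5.5 = 6.9091; K_W = (4C−1)/(4C−4)+0.615/C = 1.2159; K_s = 1+0.5/C = 1.0724
F_a = (F_max−F_min)/2 = 65 N; F_m = (F_max+F_min)/2 = 185 N
τ_a = K_W·8F_aD/(πd³) = 1.2159 × 37.805 = 45.968 MPa
τ_m = K_s·8F_mD/(πd³) = 1.0724 × 107.6 = 115.39 MPa
Goodman: 1/n_f = τ_a/S_se + τ_m/S_su = 45.968/494 + 115.39/1290 = 0.09305 + 0.08945 = 0.1825
n_f = 1/0.1825 = 5.479

5.48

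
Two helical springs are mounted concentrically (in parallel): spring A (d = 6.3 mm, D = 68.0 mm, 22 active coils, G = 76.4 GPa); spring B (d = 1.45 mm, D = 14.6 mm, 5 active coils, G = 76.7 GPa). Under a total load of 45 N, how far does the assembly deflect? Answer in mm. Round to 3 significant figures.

k_A = Gd⁴/(8D³N_a) = (76.4×10³)(6.3⁴)/(8·68.0³·22) = 2.1748 N/mm
k_B = Gd⁴/(8D³N_a) = (76.7×10³)(1.45⁴)/(8·14.6³·5) = 2.7236 N/mm
Parallel: k_eq = 2.1748 + 2.7236 = 4.8984 N/mm
δ = F/k_eq = 45/4.8984 = 9.1866 mm

9.19 mm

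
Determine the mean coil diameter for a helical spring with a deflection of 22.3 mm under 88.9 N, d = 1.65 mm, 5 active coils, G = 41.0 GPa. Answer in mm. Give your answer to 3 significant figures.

12.4 mm

Required rate k = F/δ = 88.9/22.3 = 3.9865 N/mm
D = (Gd⁴/(8N_a·k))^(1/3) = (41.0×10³·1.65⁴/(8·5·3.9865))^(1/3)
  = (1905.74)^(1/3) = 12.3981 mm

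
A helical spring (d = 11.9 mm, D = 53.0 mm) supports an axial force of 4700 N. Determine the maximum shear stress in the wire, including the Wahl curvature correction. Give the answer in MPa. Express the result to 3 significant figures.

Spring index C = D/d = 53.0/11.9 = 4.4538
K_W = (4C−1)/(4C−4) + 0.615/C = 16.815/13.815 + 0.1381 = 1.3552
τ₀ = 8FD/(πd³) = 8·4700·53.0/(π·11.9³) = 1.9928e+06/5294.1 = 376.42 MPa
τ_max = K·τ₀ = 1.3552 × 376.42 = 510.14 MPa

510 MPa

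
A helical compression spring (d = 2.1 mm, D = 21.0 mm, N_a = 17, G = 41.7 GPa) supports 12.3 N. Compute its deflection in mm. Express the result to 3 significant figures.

k = Gd⁴/(8D³N_a) = (41.7×10³)(2.1⁴)/(8·21.0³·17) = 0.6439 N/mm
δ = F/k = 12.3 / 0.6439 = 19.102 mm

19.1 mm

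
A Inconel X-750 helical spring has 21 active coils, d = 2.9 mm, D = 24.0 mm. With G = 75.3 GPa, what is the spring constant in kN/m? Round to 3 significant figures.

k = Gd⁴/(8D³N_a) = (75.3×10³ × 2.9⁴) / (8 × 24.0³ × 21)
  = 5.32583e+06 / 2.32243e+06 = 2.2932 N/mm

2.29 kN/m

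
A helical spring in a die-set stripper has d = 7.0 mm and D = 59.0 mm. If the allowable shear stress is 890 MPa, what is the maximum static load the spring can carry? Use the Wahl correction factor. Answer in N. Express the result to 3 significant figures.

C = D/d = 59.0/7.0 = 8.4286
K_W = (4C−1)/(4C−4) + 0.615/C = 32.714/29.714 + 0.0730 = 1.1739
τ_max = K·8FD/(πd³) → F_max = τ_allow·πd³/(8DK)
F_max = 890·π·7.0³/(8·59.0·1.1739) = 9.5903e+05/554.09 = 1730.8 N

1730 N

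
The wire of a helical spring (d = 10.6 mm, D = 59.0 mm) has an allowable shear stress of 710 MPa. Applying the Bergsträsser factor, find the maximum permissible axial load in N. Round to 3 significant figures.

4470 N

C = D/d = 59.0/10.6 = 5.5660
K_B = (4C+2)/(4C−3) = 24.264/19.264 = 1.2595
τ_max = K·8FD/(πd³) → F_max = τ_allow·πd³/(8DK)
F_max = 710·π·10.6³/(8·59.0·1.2595) = 2.6566e+06/594.51 = 4468.6 N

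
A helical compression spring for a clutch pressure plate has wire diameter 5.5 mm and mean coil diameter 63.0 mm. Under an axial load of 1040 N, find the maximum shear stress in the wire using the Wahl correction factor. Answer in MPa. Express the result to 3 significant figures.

1130 MPa

Spring index C = D/d = 63.0/5.5 = 11.4545
K_W = (4C−1)/(4C−4) + 0.615/C = 44.818/41.818 + 0.0537 = 1.1254
τ₀ = 8FD/(πd³) = 8·1040·63.0/(π·5.5³) = 524160/522.68 = 1002.8 MPa
τ_max = K·τ₀ = 1.1254 × 1002.8 = 1128.6 MPa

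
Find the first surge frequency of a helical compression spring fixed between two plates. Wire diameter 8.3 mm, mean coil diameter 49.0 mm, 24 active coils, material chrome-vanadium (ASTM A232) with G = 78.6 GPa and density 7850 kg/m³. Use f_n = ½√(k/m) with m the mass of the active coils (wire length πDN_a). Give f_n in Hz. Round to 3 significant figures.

51.3 Hz

k = Gd⁴/(8D³N_a) = (78.6×10³)(8.3⁴)/(8·49.0³·24) = 16.514 N/mm = 16514 N/m
Wire length L = πDN_a = π·49.0·24 = 3694.5 mm
m = ρ·(πd²/4)·L = 7850 × 54.106×10⁻⁶ m² × 3.6945 m = 1.5692 kg
f_n = ½√(k/m) = 0.5·√(16514/1.5692) = 0.5·√(10524) = 51.293 Hz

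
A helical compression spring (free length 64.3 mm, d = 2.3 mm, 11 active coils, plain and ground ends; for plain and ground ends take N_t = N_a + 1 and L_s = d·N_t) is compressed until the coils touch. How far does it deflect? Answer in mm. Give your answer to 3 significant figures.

36.7 mm

N_t = 12; L_s = 2.3·12 = 27.6 mm
δ_solid = L₀ − L_s = 64.3 − 27.6 = 36.7 mm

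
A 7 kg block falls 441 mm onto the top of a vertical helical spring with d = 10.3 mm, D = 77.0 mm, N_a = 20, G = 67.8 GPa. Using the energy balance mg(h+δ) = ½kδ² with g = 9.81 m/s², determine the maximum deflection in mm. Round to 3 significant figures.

83.0 mm

k = Gd⁴/(8D³N_a) = (67.8×10³)(10.3⁴)/(8·77.0³·20) = 10.447 N/mm
W = mg = 7 × 9.81 = 68.67 N
½kδ² − Wδ − Wh = 0 → δ = (W + √(W² + 2kWh))/k
δ = (68.67 + √(4715.6 + 632735))/10.447 = (68.67 + 798.41)/10.447 = 82.999 mm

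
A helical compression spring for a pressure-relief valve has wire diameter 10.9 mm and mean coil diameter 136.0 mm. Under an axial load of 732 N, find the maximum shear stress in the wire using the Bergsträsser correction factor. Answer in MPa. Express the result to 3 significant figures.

Spring index C = D/d = 136.0/10.9 = 12.4771
K_B = (4C+2)/(4C−3) = 51.908/46.908 = 1.1066
τ₀ = 8FD/(πd³) = 8·732·136.0/(π·10.9³) = 796416/4068.5 = 195.75 MPa
τ_max = K·τ₀ = 1.1066 × 195.75 = 216.62 MPa

217 MPa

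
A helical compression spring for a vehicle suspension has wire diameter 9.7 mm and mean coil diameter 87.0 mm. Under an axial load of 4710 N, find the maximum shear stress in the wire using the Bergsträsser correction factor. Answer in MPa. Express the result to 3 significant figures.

Spring index C = D/d = 87.0/9.7 = 8.9691
K_B = (4C+2)/(4C−3) = 37.876/32.876 = 1.1521
τ₀ = 8FD/(πd³) = 8·4710·87.0/(π·9.7³) = 3.27816e+06/2867.2 = 1143.3 MPa
τ_max = K·τ₀ = 1.1521 × 1143.3 = 1317.2 MPa

1320 MPa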